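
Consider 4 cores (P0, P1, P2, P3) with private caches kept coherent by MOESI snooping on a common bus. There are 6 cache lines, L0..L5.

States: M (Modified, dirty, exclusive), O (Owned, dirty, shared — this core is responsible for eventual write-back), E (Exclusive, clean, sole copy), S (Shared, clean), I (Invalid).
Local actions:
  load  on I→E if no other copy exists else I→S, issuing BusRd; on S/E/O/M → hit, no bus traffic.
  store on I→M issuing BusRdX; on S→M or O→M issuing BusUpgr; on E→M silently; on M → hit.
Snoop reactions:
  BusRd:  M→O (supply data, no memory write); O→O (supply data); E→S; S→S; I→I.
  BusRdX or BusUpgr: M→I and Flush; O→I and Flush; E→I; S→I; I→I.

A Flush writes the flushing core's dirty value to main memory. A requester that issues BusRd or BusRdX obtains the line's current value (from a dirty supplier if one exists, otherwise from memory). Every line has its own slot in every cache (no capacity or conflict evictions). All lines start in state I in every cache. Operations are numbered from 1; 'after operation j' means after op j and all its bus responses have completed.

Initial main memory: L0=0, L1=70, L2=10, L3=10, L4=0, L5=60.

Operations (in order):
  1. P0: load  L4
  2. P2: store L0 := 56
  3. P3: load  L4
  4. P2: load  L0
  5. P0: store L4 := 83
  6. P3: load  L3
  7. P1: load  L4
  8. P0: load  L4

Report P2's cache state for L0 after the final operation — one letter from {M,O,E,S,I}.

state = M

1. P0: load  L4  bus=[BusRd]  L4: P0=E P1=I P2=I P3=I  mem[L4]=0
2. P2: store L0 := 56  bus=[BusRdX]  L0: P0=I P1=I P2=M P3=I  mem[L0]=0
3. P3: load  L4  bus=[BusRd]  L4: P0=S P1=I P2=I P3=S  mem[L4]=0
4. P2: load  L0  bus=[-]  L0: P0=I P1=I P2=M P3=I  mem[L0]=0
5. P0: store L4 := 83  bus=[BusUpgr]  L4: P0=M P1=I P2=I P3=I  mem[L4]=0
6. P3: load  L3  bus=[BusRd]  L3: P0=I P1=I P2=I P3=E  mem[L3]=10
7. P1: load  L4  bus=[BusRd]  L4: P0=O P1=S P2=I P3=I  mem[L4]=0
8. P0: load  L4  bus=[-]  L4: P0=O P1=S P2=I P3=I  mem[L4]=0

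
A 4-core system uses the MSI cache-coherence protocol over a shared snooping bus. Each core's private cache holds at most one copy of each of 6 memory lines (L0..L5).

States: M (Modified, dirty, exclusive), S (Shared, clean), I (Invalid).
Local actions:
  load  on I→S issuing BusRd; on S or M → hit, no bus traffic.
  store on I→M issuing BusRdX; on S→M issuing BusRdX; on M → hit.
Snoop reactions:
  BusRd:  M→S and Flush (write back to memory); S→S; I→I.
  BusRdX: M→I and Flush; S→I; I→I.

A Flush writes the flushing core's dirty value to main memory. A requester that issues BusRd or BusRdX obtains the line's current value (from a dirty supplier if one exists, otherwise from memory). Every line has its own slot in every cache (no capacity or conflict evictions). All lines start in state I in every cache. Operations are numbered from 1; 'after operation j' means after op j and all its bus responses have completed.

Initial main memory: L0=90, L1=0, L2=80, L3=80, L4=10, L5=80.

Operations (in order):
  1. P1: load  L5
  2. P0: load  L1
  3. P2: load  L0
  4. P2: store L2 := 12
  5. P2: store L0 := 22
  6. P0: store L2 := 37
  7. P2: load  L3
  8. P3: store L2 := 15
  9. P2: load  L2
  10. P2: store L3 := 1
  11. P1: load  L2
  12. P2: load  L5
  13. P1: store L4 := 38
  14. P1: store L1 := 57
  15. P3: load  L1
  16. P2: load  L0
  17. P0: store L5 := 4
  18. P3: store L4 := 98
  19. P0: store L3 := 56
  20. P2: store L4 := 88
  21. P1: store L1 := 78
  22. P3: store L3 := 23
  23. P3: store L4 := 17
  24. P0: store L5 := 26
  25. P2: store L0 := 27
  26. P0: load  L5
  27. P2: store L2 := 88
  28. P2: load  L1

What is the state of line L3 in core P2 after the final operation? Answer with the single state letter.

1. P1: load  L5  bus=[BusRd]  L5: P0=I P1=S P2=I P3=I  mem[L5]=80
2. P0: load  L1  bus=[BusRd]  L1: P0=S P1=I P2=I P3=I  mem[L1]=0
3. P2: load  L0  bus=[BusRd]  L0: P0=I P1=I P2=S P3=I  mem[L0]=90
4. P2: store L2 := 12  bus=[BusRdX]  L2: P0=I P1=I P2=M P3=I  mem[L2]=80
5. P2: store L0 := 22  bus=[BusRdX]  L0: P0=I P1=I P2=M P3=I  mem[L0]=90
6. P0: store L2 := 37  bus=[BusRdX,Flush]  L2: P0=M P1=I P2=I P3=I  mem[L2]=12
7. P2: load  L3  bus=[BusRd]  L3: P0=I P1=I P2=S P3=I  mem[L3]=80
8. P3: store L2 := 15  bus=[BusRdX,Flush]  L2: P0=I P1=I P2=I P3=M  mem[L2]=37
9. P2: load  L2  bus=[BusRd,Flush]  L2: P0=I P1=I P2=S P3=S  mem[L2]=15
10. P2: store L3 := 1  bus=[BusRdX]  L3: P0=I P1=I P2=M P3=I  mem[L3]=80
11. P1: load  L2  bus=[BusRd]  L2: P0=I P1=S P2=S P3=S  mem[L2]=15
12. P2: load  L5  bus=[BusRd]  L5: P0=I P1=S P2=S P3=I  mem[L5]=80
13. P1: store L4 := 38  bus=[BusRdX]  L4: P0=I P1=M P2=I P3=I  mem[L4]=10
14. P1: store L1 := 57  bus=[BusRdX]  L1: P0=I P1=M P2=I P3=I  mem[L1]=0
15. P3: load  L1  bus=[BusRd,Flush]  L1: P0=I P1=S P2=I P3=S  mem[L1]=57
16. P2: load  L0  bus=[-]  L0: P0=I P1=I P2=M P3=I  mem[L0]=90
17. P0: store L5 := 4  bus=[BusRdX]  L5: P0=M P1=I P2=I P3=I  mem[L5]=80
18. P3: store L4 := 98  bus=[BusRdX,Flush]  L4: P0=I P1=I P2=I P3=M  mem[L4]=38
19. P0: store L3 := 56  bus=[BusRdX,Flush]  L3: P0=M P1=I P2=I P3=I  mem[L3]=1
20. P2: store L4 := 88  bus=[BusRdX,Flush]  L4: P0=I P1=I P2=M P3=I  mem[L4]=98
21. P1: store L1 := 78  bus=[BusRdX]  L1: P0=I P1=M P2=I P3=I  mem[L1]=57
22. P3: store L3 := 23  bus=[BusRdX,Flush]  L3: P0=I P1=I P2=I P3=M  mem[L3]=56
23. P3: store L4 := 17  bus=[BusRdX,Flush]  L4: P0=I P1=I P2=I P3=M  mem[L4]=88
24. P0: store L5 := 26  bus=[-]  L5: P0=M P1=I P2=I P3=I  mem[L5]=80
25. P2: store L0 := 27  bus=[-]  L0: P0=I P1=I P2=M P3=I  mem[L0]=90
26. P0: load  L5  bus=[-]  L5: P0=M P1=I P2=I P3=I  mem[L5]=80
27. P2: store L2 := 88  bus=[BusRdX]  L2: P0=I P1=I P2=M P3=I  mem[L2]=15
28. P2: load  L1  bus=[BusRd,Flush]  L1: P0=I P1=S P2=S P3=I  mem[L1]=78

state = I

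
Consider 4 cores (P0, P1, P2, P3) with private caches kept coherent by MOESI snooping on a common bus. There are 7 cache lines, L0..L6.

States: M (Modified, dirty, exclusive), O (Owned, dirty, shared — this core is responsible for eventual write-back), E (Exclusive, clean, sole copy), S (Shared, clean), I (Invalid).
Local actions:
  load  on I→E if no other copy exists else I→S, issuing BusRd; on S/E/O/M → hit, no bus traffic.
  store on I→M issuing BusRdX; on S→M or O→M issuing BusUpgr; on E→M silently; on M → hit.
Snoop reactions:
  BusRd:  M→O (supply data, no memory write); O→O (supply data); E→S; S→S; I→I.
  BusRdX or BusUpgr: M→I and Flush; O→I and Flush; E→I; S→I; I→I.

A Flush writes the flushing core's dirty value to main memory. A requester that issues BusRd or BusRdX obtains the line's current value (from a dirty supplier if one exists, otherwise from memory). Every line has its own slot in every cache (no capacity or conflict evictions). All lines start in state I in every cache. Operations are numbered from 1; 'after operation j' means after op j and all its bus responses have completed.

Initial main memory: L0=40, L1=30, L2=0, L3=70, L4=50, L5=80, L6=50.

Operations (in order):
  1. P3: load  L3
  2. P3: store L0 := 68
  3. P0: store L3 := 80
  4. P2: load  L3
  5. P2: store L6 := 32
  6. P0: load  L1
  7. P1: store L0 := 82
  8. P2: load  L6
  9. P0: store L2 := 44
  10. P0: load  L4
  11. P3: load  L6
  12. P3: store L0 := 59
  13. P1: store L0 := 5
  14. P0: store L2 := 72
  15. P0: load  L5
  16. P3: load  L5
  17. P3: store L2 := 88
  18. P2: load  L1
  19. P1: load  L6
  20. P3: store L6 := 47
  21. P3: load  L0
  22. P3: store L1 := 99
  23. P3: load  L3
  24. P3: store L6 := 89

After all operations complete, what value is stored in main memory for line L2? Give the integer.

memory[L2] = 72

1. P3: load  L3  bus=[BusRd]  L3: P0=I P1=I P2=I P3=E  mem[L3]=70
2. P3: store L0 := 68  bus=[BusRdX]  L0: P0=I P1=I P2=I P3=M  mem[L0]=40
3. P0: store L3 := 80  bus=[BusRdX]  L3: P0=M P1=I P2=I P3=I  mem[L3]=70
4. P2: load  L3  bus=[BusRd]  L3: P0=O P1=I P2=S P3=I  mem[L3]=70
5. P2: store L6 := 32  bus=[BusRdX]  L6: P0=I P1=I P2=M P3=I  mem[L6]=50
6. P0: load  L1  bus=[BusRd]  L1: P0=E P1=I P2=I P3=I  mem[L1]=30
7. P1: store L0 := 82  bus=[BusRdX,Flush]  L0: P0=I P1=M P2=I P3=I  mem[L0]=68
8. P2: load  L6  bus=[-]  L6: P0=I P1=I P2=M P3=I  mem[L6]=50
9. P0: store L2 := 44  bus=[BusRdX]  L2: P0=M P1=I P2=I P3=I  mem[L2]=0
10. P0: load  L4  bus=[BusRd]  L4: P0=E P1=I P2=I P3=I  mem[L4]=50
11. P3: load  L6  bus=[BusRd]  L6: P0=I P1=I P2=O P3=S  mem[L6]=50
12. P3: store L0 := 59  bus=[BusRdX,Flush]  L0: P0=I P1=I P2=I P3=M  mem[L0]=82
13. P1: store L0 := 5  bus=[BusRdX,Flush]  L0: P0=I P1=M P2=I P3=I  mem[L0]=59
14. P0: store L2 := 72  bus=[-]  L2: P0=M P1=I P2=I P3=I  mem[L2]=0
15. P0: load  L5  bus=[BusRd]  L5: P0=E P1=I P2=I P3=I  mem[L5]=80
16. P3: load  L5  bus=[BusRd]  L5: P0=S P1=I P2=I P3=S  mem[L5]=80
17. P3: store L2 := 88  bus=[BusRdX,Flush]  L2: P0=I P1=I P2=I P3=M  mem[L2]=72
18. P2: load  L1  bus=[BusRd]  L1: P0=S P1=I P2=S P3=I  mem[L1]=30
19. P1: load  L6  bus=[BusRd]  L6: P0=I P1=S P2=O P3=S  mem[L6]=50
20. P3: store L6 := 47  bus=[BusUpgr,Flush]  L6: P0=I P1=I P2=I P3=M  mem[L6]=32
21. P3: load  L0  bus=[BusRd]  L0: P0=I P1=O P2=I P3=S  mem[L0]=59
22. P3: store L1 := 99  bus=[BusRdX]  L1: P0=I P1=I P2=I P3=M  mem[L1]=30
23. P3: load  L3  bus=[BusRd]  L3: P0=O P1=I P2=S P3=S  mem[L3]=70
24. P3: store L6 := 89  bus=[-]  L6: P0=I P1=I P2=I P3=M  mem[L6]=32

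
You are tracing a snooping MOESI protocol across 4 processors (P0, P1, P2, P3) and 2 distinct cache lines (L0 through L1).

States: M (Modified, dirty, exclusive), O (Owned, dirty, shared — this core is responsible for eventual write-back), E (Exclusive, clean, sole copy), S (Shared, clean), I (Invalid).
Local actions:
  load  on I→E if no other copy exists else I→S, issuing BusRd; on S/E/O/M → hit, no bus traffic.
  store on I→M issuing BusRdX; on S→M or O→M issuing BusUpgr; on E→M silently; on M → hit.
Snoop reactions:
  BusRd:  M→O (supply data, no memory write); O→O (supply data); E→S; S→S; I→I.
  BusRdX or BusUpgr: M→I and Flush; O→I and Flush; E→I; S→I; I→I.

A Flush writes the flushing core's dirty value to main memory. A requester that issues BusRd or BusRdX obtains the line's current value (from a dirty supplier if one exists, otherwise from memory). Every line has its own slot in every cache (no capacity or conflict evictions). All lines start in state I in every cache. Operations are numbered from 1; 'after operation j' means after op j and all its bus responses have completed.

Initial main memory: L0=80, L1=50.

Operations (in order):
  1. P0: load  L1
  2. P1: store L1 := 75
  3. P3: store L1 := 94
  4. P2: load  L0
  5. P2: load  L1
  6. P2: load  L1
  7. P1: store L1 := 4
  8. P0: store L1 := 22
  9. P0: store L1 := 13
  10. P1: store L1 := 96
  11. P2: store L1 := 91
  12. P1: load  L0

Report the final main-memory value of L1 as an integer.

memory[L1] = 96

  op1 P0: load  L1 → E/I/I/I on L1; bus BusRd; mem=50
  op2 P1: store L1 := 75 → I/M/I/I on L1; bus BusRdX; mem=50
  op3 P3: store L1 := 94 → I/I/I/M on L1; bus BusRdX Flush; mem=75
  op4 P2: load  L0 → I/I/E/I on L0; bus BusRd; mem=80
  op5 P2: load  L1 → I/I/S/O on L1; bus BusRd; mem=75
  op6 P2: load  L1 → I/I/S/O on L1; bus (none); mem=75
  op7 P1: store L1 := 4 → I/M/I/I on L1; bus BusRdX Flush; mem=94
  op8 P0: store L1 := 22 → M/I/I/I on L1; bus BusRdX Flush; mem=4
  op9 P0: store L1 := 13 → M/I/I/I on L1; bus (none); mem=4
  op10 P1: store L1 := 96 → I/M/I/I on L1; bus BusRdX Flush; mem=13
  op11 P2: store L1 := 91 → I/I/M/I on L1; bus BusRdX Flush; mem=96
  op12 P1: load  L0 → I/S/S/I on L0; bus BusRd; mem=80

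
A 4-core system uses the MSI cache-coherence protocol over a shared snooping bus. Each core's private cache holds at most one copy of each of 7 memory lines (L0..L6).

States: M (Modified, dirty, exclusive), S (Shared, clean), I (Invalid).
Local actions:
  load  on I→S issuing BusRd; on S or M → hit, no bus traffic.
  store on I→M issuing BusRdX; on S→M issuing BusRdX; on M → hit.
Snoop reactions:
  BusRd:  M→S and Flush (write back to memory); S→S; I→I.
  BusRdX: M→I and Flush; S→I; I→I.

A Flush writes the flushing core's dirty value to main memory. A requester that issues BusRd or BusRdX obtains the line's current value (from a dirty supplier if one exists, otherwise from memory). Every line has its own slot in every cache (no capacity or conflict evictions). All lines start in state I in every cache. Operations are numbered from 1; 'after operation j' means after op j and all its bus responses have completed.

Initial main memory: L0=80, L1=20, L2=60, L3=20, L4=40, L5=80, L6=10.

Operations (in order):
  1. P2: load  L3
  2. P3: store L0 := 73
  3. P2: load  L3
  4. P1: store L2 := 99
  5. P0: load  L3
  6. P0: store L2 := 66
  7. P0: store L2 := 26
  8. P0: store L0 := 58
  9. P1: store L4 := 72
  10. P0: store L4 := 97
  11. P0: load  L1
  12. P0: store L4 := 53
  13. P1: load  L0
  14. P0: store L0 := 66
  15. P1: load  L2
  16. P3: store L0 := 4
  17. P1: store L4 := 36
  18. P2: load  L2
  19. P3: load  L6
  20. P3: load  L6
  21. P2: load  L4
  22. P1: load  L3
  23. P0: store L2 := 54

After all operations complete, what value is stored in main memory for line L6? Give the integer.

memory[L6] = 10

step 1: P2: load  L3  ⟶  IISI  (L3)  txn=BusRd  M[L3]=20
step 2: P3: store L0 := 73  ⟶  IIIM  (L0)  txn=BusRdX  M[L0]=80
step 3: P2: load  L3  ⟶  IISI  (L3)  txn=∅  M[L3]=20
step 4: P1: store L2 := 99  ⟶  IMII  (L2)  txn=BusRdX  M[L2]=60
step 5: P0: load  L3  ⟶  SISI  (L3)  txn=BusRd  M[L3]=20
step 6: P0: store L2 := 66  ⟶  MIII  (L2)  txn=BusRdX+Flush  M[L2]=99
step 7: P0: store L2 := 26  ⟶  MIII  (L2)  txn=∅  M[L2]=99
step 8: P0: store L0 := 58  ⟶  MIII  (L0)  txn=BusRdX+Flush  M[L0]=73
step 9: P1: store L4 := 72  ⟶  IMII  (L4)  txn=BusRdX  M[L4]=40
step 10: P0: store L4 := 97  ⟶  MIII  (L4)  txn=BusRdX+Flush  M[L4]=72
step 11: P0: load  L1  ⟶  SIII  (L1)  txn=BusRd  M[L1]=20
step 12: P0: store L4 := 53  ⟶  MIII  (L4)  txn=∅  M[L4]=72
step 13: P1: load  L0  ⟶  SSII  (L0)  txn=BusRd+Flush  M[L0]=58
step 14: P0: store L0 := 66  ⟶  MIII  (L0)  txn=BusRdX  M[L0]=58
step 15: P1: load  L2  ⟶  SSII  (L2)  txn=BusRd+Flush  M[L2]=26
step 16: P3: store L0 := 4  ⟶  IIIM  (L0)  txn=BusRdX+Flush  M[L0]=66
step 17: P1: store L4 := 36  ⟶  IMII  (L4)  txn=BusRdX+Flush  M[L4]=53
step 18: P2: load  L2  ⟶  SSSI  (L2)  txn=BusRd  M[L2]=26
step 19: P3: load  L6  ⟶  IIIS  (L6)  txn=BusRd  M[L6]=10
step 20: P3: load  L6  ⟶  IIIS  (L6)  txn=∅  M[L6]=10
step 21: P2: load  L4  ⟶  ISSI  (L4)  txn=BusRd+Flush  M[L4]=36
step 22: P1: load  L3  ⟶  SSSI  (L3)  txn=BusRd  M[L3]=20
step 23: P0: store L2 := 54  ⟶  MIII  (L2)  txn=BusRdX  M[L2]=26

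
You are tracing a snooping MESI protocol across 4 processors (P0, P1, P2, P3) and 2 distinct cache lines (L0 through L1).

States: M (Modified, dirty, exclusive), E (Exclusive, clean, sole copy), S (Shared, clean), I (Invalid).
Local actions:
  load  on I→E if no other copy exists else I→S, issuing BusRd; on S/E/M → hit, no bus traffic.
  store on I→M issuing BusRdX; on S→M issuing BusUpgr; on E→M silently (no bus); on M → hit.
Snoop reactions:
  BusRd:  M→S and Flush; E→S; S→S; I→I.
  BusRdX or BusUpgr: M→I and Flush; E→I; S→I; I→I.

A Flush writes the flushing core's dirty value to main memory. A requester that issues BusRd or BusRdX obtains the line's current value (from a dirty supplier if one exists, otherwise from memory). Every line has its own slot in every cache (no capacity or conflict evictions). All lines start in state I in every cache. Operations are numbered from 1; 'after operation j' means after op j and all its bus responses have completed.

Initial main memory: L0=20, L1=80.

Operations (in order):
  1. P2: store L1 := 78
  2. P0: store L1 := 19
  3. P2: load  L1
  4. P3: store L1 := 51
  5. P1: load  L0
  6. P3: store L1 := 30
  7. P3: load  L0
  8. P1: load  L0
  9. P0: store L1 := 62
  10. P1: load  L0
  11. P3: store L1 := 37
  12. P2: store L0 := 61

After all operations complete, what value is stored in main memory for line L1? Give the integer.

memory[L1] = 62

[1] P2: store L1 := 78 | P0:I, P1:I, P2:M(78), P3:I | bus: BusRdX
[2] P0: store L1 := 19 | P0:M(19), P1:I, P2:I, P3:I | bus: BusRdX,Flush
[3] P2: load  L1 | P0:S(19), P1:I, P2:S(19), P3:I | bus: BusRd,Flush
[4] P3: store L1 := 51 | P0:I, P1:I, P2:I, P3:M(51) | bus: BusRdX
[5] P1: load  L0 | P0:I, P1:E(20), P2:I, P3:I | bus: BusRd
[6] P3: store L1 := 30 | P0:I, P1:I, P2:I, P3:M(30) | bus: none
[7] P3: load  L0 | P0:I, P1:S(20), P2:I, P3:S(20) | bus: BusRd
[8] P1: load  L0 | P0:I, P1:S(20), P2:I, P3:S(20) | bus: none
[9] P0: store L1 := 62 | P0:M(62), P1:I, P2:I, P3:I | bus: BusRdX,Flush
[10] P1: load  L0 | P0:I, P1:S(20), P2:I, P3:S(20) | bus: none
[11] P3: store L1 := 37 | P0:I, P1:I, P2:I, P3:M(37) | bus: BusRdX,Flush
[12] P2: store L0 := 61 | P0:I, P1:I, P2:M(61), P3:I | bus: BusRdX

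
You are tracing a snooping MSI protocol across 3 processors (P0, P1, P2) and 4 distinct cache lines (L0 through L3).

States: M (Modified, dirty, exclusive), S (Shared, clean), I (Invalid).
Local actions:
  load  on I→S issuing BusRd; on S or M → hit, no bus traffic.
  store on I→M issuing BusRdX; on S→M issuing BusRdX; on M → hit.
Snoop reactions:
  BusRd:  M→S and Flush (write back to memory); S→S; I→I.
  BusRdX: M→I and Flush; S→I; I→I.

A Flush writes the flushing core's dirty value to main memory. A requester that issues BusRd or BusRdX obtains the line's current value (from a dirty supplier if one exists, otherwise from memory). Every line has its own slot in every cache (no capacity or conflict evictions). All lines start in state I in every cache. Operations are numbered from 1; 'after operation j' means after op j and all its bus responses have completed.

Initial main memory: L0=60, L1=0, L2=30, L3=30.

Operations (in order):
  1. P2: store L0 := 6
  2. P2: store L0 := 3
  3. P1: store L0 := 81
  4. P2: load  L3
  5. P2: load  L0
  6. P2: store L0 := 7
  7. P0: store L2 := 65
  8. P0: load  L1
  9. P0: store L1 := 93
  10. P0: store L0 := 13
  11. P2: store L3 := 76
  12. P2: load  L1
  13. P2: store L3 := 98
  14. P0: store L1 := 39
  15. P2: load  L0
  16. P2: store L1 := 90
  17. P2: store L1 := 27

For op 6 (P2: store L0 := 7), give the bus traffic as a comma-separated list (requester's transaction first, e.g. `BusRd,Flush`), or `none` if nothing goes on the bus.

bus = BusRdX

  op1 P2: store L0 := 6 → I/I/M on L0; bus BusRdX; mem=60
  op2 P2: store L0 := 3 → I/I/M on L0; bus (none); mem=60
  op3 P1: store L0 := 81 → I/M/I on L0; bus BusRdX Flush; mem=3
  op4 P2: load  L3 → I/I/S on L3; bus BusRd; mem=30
  op5 P2: load  L0 → I/S/S on L0; bus BusRd Flush; mem=81
  op6 P2: store L0 := 7 → I/I/M on L0; bus BusRdX; mem=81
  op7 P0: store L2 := 65 → M/I/I on L2; bus BusRdX; mem=30
  op8 P0: load  L1 → S/I/I on L1; bus BusRd; mem=0
  op9 P0: store L1 := 93 → M/I/I on L1; bus BusRdX; mem=0
  op10 P0: store L0 := 13 → M/I/I on L0; bus BusRdX Flush; mem=7
  op11 P2: store L3 := 76 → I/I/M on L3; bus BusRdX; mem=30
  op12 P2: load  L1 → S/I/S on L1; bus BusRd Flush; mem=93
  op13 P2: store L3 := 98 → I/I/M on L3; bus (none); mem=30
  op14 P0: store L1 := 39 → M/I/I on L1; bus BusRdX; mem=93
  op15 P2: load  L0 → S/I/S on L0; bus BusRd Flush; mem=13
  op16 P2: store L1 := 90 → I/I/M on L1; bus BusRdX Flush; mem=39
  op17 P2: store L1 := 27 → I/I/M on L1; bus (none); mem=39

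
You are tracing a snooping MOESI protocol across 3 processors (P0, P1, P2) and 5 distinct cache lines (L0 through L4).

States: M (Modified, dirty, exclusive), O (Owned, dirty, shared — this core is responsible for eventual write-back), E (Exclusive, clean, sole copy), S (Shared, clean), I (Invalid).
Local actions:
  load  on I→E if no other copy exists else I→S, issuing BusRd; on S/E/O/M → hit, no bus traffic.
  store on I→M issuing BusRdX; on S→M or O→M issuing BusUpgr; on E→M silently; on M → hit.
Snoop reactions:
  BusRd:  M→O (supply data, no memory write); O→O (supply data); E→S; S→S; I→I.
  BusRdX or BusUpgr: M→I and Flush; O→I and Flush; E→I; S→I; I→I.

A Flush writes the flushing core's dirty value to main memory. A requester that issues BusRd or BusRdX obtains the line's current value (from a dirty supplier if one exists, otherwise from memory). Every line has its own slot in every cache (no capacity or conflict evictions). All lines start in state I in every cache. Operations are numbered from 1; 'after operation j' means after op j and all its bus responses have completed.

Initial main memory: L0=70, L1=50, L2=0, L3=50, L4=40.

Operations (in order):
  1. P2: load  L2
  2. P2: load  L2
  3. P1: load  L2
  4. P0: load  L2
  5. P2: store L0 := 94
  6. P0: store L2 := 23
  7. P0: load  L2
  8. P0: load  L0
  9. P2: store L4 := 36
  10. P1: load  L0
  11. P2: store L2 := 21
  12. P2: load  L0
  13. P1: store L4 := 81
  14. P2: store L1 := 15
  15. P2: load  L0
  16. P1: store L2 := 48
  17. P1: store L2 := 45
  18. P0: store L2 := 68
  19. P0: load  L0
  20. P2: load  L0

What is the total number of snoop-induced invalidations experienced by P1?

invalidations = 2

step 1: P2: load  L2  ⟶  IIE  (L2)  txn=BusRd  M[L2]=0
step 2: P2: load  L2  ⟶  IIE  (L2)  txn=∅  M[L2]=0
step 3: P1: load  L2  ⟶  ISS  (L2)  txn=BusRd  M[L2]=0
step 4: P0: load  L2  ⟶  SSS  (L2)  txn=BusRd  M[L2]=0
step 5: P2: store L0 := 94  ⟶  IIM  (L0)  txn=BusRdX  M[L0]=70
step 6: P0: store L2 := 23  ⟶  MII  (L2)  txn=BusUpgr  M[L2]=0
step 7: P0: load  L2  ⟶  MII  (L2)  txn=∅  M[L2]=0
step 8: P0: load  L0  ⟶  SIO  (L0)  txn=BusRd  M[L0]=70
step 9: P2: store L4 := 36  ⟶  IIM  (L4)  txn=BusRdX  M[L4]=40
step 10: P1: load  L0  ⟶  SSO  (L0)  txn=BusRd  M[L0]=70
step 11: P2: store L2 := 21  ⟶  IIM  (L2)  txn=BusRdX+Flush  M[L2]=23
step 12: P2: load  L0  ⟶  SSO  (L0)  txn=∅  M[L0]=70
step 13: P1: store L4 := 81  ⟶  IMI  (L4)  txn=BusRdX+Flush  M[L4]=36
step 14: P2: store L1 := 15  ⟶  IIM  (L1)  txn=BusRdX  M[L1]=50
step 15: P2: load  L0  ⟶  SSO  (L0)  txn=∅  M[L0]=70
step 16: P1: store L2 := 48  ⟶  IMI  (L2)  txn=BusRdX+Flush  M[L2]=21
step 17: P1: store L2 := 45  ⟶  IMI  (L2)  txn=∅  M[L2]=21
step 18: P0: store L2 := 68  ⟶  MII  (L2)  txn=BusRdX+Flush  M[L2]=45
step 19: P0: load  L0  ⟶  SSO  (L0)  txn=∅  M[L0]=70
step 20: P2: load  L0  ⟶  SSO  (L0)  txn=∅  M[L0]=70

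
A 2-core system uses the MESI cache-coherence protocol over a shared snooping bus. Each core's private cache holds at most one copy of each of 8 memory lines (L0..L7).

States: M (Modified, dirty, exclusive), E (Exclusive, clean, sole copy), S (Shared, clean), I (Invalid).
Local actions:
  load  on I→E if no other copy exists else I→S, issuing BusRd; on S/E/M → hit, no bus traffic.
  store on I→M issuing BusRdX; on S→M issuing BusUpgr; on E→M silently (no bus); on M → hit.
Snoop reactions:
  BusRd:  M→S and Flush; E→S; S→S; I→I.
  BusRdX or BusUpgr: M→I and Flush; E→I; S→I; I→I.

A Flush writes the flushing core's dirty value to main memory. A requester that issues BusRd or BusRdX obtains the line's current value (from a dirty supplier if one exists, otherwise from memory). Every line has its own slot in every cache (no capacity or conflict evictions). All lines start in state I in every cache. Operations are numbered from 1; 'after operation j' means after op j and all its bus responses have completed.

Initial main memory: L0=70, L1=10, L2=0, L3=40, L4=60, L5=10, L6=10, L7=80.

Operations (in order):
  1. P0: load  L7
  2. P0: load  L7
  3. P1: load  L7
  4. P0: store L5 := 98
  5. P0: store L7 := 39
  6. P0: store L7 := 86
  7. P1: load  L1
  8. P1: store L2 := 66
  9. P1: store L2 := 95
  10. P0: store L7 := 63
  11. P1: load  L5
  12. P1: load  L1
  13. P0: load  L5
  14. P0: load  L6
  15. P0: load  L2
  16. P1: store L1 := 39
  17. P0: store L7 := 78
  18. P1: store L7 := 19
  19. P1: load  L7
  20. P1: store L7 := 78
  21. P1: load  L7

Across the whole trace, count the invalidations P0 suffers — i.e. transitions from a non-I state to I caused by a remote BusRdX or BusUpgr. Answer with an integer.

  op1 P0: load  L7 → E/I on L7; bus BusRd; mem=80
  op2 P0: load  L7 → E/I on L7; bus (none); mem=80
  op3 P1: load  L7 → S/S on L7; bus BusRd; mem=80
  op4 P0: store L5 := 98 → M/I on L5; bus BusRdX; mem=10
  op5 P0: store L7 := 39 → M/I on L7; bus BusUpgr; mem=80
  op6 P0: store L7 := 86 → M/I on L7; bus (none); mem=80
  op7 P1: load  L1 → I/E on L1; bus BusRd; mem=10
  op8 P1: store L2 := 66 → I/M on L2; bus BusRdX; mem=0
  op9 P1: store L2 := 95 → I/M on L2; bus (none); mem=0
  op10 P0: store L7 := 63 → M/I on L7; bus (none); mem=80
  op11 P1: load  L5 → S/S on L5; bus BusRd Flush; mem=98
  op12 P1: load  L1 → I/E on L1; bus (none); mem=10
  op13 P0: load  L5 → S/S on L5; bus (none); mem=98
  op14 P0: load  L6 → E/I on L6; bus BusRd; mem=10
  op15 P0: load  L2 → S/S on L2; bus BusRd Flush; mem=95
  op16 P1: store L1 := 39 → I/M on L1; bus (none); mem=10
  op17 P0: store L7 := 78 → M/I on L7; bus (none); mem=80
  op18 P1: store L7 := 19 → I/M on L7; bus BusRdX Flush; mem=78
  op19 P1: load  L7 → I/M on L7; bus (none); mem=78
  op20 P1: store L7 := 78 → I/M on L7; bus (none); mem=78
  op21 P1: load  L7 → I/M on L7; bus (none); mem=78

invalidations = 1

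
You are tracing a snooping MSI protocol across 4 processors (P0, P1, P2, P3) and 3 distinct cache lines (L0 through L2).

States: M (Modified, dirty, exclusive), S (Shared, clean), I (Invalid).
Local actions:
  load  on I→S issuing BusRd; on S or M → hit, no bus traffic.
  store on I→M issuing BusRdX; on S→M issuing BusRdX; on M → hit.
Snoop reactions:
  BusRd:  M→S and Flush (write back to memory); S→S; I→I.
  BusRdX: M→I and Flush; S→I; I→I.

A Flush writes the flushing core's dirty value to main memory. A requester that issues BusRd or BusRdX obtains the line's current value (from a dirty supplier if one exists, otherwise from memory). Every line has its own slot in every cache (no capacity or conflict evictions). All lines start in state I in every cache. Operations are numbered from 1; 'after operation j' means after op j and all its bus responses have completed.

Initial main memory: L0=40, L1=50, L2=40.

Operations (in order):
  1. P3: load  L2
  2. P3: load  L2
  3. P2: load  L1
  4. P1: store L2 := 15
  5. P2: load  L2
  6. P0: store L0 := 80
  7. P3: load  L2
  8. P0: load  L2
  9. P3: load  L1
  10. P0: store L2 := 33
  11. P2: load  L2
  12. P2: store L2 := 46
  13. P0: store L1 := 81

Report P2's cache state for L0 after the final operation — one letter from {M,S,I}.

state = I

step 1: P3: load  L2  ⟶  IIIS  (L2)  txn=BusRd  M[L2]=40
step 2: P3: load  L2  ⟶  IIIS  (L2)  txn=∅  M[L2]=40
step 3: P2: load  L1  ⟶  IISI  (L1)  txn=BusRd  M[L1]=50
step 4: P1: store L2 := 15  ⟶  IMII  (L2)  txn=BusRdX  M[L2]=40
step 5: P2: load  L2  ⟶  ISSI  (L2)  txn=BusRd+Flush  M[L2]=15
step 6: P0: store L0 := 80  ⟶  MIII  (L0)  txn=BusRdX  M[L0]=40
step 7: P3: load  L2  ⟶  ISSS  (L2)  txn=BusRd  M[L2]=15
step 8: P0: load  L2  ⟶  SSSS  (L2)  txn=BusRd  M[L2]=15
step 9: P3: load  L1  ⟶  IISS  (L1)  txn=BusRd  M[L1]=50
step 10: P0: store L2 := 33  ⟶  MIII  (L2)  txn=BusRdX  M[L2]=15
step 11: P2: load  L2  ⟶  SISI  (L2)  txn=BusRd+Flush  M[L2]=33
step 12: P2: store L2 := 46  ⟶  IIMI  (L2)  txn=BusRdX  M[L2]=33
step 13: P0: store L1 := 81  ⟶  MIII  (L1)  txn=BusRdX  M[L1]=50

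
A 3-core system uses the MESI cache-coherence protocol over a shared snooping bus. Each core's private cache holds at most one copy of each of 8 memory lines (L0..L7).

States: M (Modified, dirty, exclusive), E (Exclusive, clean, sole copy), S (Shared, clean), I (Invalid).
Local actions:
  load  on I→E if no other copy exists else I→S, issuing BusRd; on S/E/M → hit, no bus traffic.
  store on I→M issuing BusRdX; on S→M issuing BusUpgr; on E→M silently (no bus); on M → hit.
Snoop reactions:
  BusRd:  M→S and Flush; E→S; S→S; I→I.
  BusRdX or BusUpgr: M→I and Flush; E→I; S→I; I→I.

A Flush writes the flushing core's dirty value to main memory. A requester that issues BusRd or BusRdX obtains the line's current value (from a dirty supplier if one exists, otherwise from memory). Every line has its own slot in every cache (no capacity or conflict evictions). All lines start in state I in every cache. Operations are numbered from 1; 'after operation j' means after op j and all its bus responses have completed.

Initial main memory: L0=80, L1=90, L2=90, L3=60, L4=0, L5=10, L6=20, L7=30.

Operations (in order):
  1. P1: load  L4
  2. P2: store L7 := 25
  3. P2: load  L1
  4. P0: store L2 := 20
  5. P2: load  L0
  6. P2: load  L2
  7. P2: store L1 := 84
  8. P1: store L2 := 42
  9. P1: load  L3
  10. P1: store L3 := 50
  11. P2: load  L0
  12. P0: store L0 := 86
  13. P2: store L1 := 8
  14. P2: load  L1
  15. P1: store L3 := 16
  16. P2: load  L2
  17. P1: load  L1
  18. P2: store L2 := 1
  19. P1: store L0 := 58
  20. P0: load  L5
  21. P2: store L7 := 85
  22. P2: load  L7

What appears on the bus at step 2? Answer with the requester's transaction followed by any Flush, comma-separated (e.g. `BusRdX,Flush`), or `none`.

bus = BusRdX

step 1: P1: load  L4  ⟶  IEI  (L4)  txn=BusRd  M[L4]=0
step 2: P2: store L7 := 25  ⟶  IIM  (L7)  txn=BusRdX  M[L7]=30
step 3: P2: load  L1  ⟶  IIE  (L1)  txn=BusRd  M[L1]=90
step 4: P0: store L2 := 20  ⟶  MII  (L2)  txn=BusRdX  M[L2]=90
step 5: P2: load  L0  ⟶  IIE  (L0)  txn=BusRd  M[L0]=80
step 6: P2: load  L2  ⟶  SIS  (L2)  txn=BusRd+Flush  M[L2]=20
step 7: P2: store L1 := 84  ⟶  IIM  (L1)  txn=∅  M[L1]=90
step 8: P1: store L2 := 42  ⟶  IMI  (L2)  txn=BusRdX  M[L2]=20
step 9: P1: load  L3  ⟶  IEI  (L3)  txn=BusRd  M[L3]=60
step 10: P1: store L3 := 50  ⟶  IMI  (L3)  txn=∅  M[L3]=60
step 11: P2: load  L0  ⟶  IIE  (L0)  txn=∅  M[L0]=80
step 12: P0: store L0 := 86  ⟶  MII  (L0)  txn=BusRdX  M[L0]=80
step 13: P2: store L1 := 8  ⟶  IIM  (L1)  txn=∅  M[L1]=90
step 14: P2: load  L1  ⟶  IIM  (L1)  txn=∅  M[L1]=90
step 15: P1: store L3 := 16  ⟶  IMI  (L3)  txn=∅  M[L3]=60
step 16: P2: load  L2  ⟶  ISS  (L2)  txn=BusRd+Flush  M[L2]=42
step 17: P1: load  L1  ⟶  ISS  (L1)  txn=BusRd+Flush  M[L1]=8
step 18: P2: store L2 := 1  ⟶  IIM  (L2)  txn=BusUpgr  M[L2]=42
step 19: P1: store L0 := 58  ⟶  IMI  (L0)  txn=BusRdX+Flush  M[L0]=86
step 20: P0: load  L5  ⟶  EII  (L5)  txn=BusRd  M[L5]=10
step 21: P2: store L7 := 85  ⟶  IIM  (L7)  txn=∅  M[L7]=30
step 22: P2: load  L7  ⟶  IIM  (L7)  txn=∅  M[L7]=30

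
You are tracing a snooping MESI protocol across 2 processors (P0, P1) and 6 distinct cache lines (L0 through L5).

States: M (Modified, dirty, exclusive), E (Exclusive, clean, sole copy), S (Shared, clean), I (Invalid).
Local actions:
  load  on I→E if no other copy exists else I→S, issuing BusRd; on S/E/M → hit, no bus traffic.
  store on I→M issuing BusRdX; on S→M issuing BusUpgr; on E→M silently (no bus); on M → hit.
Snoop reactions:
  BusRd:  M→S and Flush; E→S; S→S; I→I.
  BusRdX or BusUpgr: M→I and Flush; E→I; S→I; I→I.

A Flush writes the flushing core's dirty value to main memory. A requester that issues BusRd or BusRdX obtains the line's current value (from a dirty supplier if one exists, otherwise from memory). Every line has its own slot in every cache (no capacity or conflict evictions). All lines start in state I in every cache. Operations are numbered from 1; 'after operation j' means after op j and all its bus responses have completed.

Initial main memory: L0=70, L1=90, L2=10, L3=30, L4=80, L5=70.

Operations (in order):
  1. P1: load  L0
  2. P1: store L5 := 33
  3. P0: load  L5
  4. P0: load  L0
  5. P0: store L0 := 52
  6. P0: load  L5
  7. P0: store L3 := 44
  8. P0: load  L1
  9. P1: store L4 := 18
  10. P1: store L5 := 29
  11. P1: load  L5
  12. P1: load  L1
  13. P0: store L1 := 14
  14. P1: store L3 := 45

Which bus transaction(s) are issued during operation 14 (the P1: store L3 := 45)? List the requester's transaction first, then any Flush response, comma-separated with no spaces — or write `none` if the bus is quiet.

1. P1: load  L0  bus=[BusRd]  L0: P0=I P1=E  mem[L0]=70
2. P1: store L5 := 33  bus=[BusRdX]  L5: P0=I P1=M  mem[L5]=70
3. P0: load  L5  bus=[BusRd,Flush]  L5: P0=S P1=S  mem[L5]=33
4. P0: load  L0  bus=[BusRd]  L0: P0=S P1=S  mem[L0]=70
5. P0: store L0 := 52  bus=[BusUpgr]  L0: P0=M P1=I  mem[L0]=70
6. P0: load  L5  bus=[-]  L5: P0=S P1=S  mem[L5]=33
7. P0: store L3 := 44  bus=[BusRdX]  L3: P0=M P1=I  mem[L3]=30
8. P0: load  L1  bus=[BusRd]  L1: P0=E P1=I  mem[L1]=90
9. P1: store L4 := 18  bus=[BusRdX]  L4: P0=I P1=M  mem[L4]=80
10. P1: store L5 := 29  bus=[BusUpgr]  L5: P0=I P1=M  mem[L5]=33
11. P1: load  L5  bus=[-]  L5: P0=I P1=M  mem[L5]=33
12. P1: load  L1  bus=[BusRd]  L1: P0=S P1=S  mem[L1]=90
13. P0: store L1 := 14  bus=[BusUpgr]  L1: P0=M P1=I  mem[L1]=90
14. P1: store L3 := 45  bus=[BusRdX,Flush]  L3: P0=I P1=M  mem[L3]=44

bus = BusRdX,Flush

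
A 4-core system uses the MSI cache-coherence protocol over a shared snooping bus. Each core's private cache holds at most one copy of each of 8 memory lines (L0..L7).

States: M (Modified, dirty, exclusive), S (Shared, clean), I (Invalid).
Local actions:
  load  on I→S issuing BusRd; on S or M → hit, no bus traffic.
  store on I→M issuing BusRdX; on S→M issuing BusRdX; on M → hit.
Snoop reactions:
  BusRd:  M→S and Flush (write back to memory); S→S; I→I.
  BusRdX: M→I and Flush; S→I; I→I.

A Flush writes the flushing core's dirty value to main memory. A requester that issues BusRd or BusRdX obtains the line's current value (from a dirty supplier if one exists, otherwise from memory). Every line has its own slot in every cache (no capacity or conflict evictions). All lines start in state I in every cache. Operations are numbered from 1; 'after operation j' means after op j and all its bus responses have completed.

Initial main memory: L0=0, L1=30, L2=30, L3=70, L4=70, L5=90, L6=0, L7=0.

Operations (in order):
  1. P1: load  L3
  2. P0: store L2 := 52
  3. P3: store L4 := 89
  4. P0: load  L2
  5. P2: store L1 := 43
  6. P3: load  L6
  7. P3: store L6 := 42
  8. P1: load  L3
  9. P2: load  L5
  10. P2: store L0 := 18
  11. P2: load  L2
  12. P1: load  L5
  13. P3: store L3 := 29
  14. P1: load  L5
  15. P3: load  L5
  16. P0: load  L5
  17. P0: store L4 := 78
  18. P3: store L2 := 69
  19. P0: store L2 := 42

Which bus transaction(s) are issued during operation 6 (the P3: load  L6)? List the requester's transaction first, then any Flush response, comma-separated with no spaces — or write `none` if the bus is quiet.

  op1 P1: load  L3 → I/S/I/I on L3; bus BusRd; mem=70
  op2 P0: store L2 := 52 → M/I/I/I on L2; bus BusRdX; mem=30
  op3 P3: store L4 := 89 → I/I/I/M on L4; bus BusRdX; mem=70
  op4 P0: load  L2 → M/I/I/I on L2; bus (none); mem=30
  op5 P2: store L1 := 43 → I/I/M/I on L1; bus BusRdX; mem=30
  op6 P3: load  L6 → I/I/I/S on L6; bus BusRd; mem=0
  op7 P3: store L6 := 42 → I/I/I/M on L6; bus BusRdX; mem=0
  op8 P1: load  L3 → I/S/I/I on L3; bus (none); mem=70
  op9 P2: load  L5 → I/I/S/I on L5; bus BusRd; mem=90
  op10 P2: store L0 := 18 → I/I/M/I on L0; bus BusRdX; mem=0
  op11 P2: load  L2 → S/I/S/I on L2; bus BusRd Flush; mem=52
  op12 P1: load  L5 → I/S/S/I on L5; bus BusRd; mem=90
  op13 P3: store L3 := 29 → I/I/I/M on L3; bus BusRdX; mem=70
  op14 P1: load  L5 → I/S/S/I on L5; bus (none); mem=90
  op15 P3: load  L5 → I/S/S/S on L5; bus BusRd; mem=90
  op16 P0: load  L5 → S/S/S/S on L5; bus BusRd; mem=90
  op17 P0: store L4 := 78 → M/I/I/I on L4; bus BusRdX Flush; mem=89
  op18 P3: store L2 := 69 → I/I/I/M on L2; bus BusRdX; mem=52
  op19 P0: store L2 := 42 → M/I/I/I on L2; bus BusRdX Flush; mem=69

bus = BusRd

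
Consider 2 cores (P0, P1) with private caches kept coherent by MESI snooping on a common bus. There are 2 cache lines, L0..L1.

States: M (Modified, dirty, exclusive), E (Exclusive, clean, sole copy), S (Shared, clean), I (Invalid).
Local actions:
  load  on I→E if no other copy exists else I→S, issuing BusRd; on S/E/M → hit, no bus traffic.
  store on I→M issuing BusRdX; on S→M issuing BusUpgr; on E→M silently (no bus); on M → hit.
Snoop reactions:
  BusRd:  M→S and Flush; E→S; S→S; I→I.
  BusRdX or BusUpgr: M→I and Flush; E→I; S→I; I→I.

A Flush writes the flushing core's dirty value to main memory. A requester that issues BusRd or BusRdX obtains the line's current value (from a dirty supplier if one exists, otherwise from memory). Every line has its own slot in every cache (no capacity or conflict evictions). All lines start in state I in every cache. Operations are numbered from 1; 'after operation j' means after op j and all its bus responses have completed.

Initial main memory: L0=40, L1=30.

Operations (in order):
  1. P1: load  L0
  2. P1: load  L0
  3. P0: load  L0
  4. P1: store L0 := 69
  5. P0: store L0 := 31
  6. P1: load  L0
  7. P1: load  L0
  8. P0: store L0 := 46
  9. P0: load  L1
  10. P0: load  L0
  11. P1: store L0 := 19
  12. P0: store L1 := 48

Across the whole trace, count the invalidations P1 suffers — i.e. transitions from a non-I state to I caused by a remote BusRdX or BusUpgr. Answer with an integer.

  op1 P1: load  L0 → I/E on L0; bus BusRd; mem=40
  op2 P1: load  L0 → I/E on L0; bus (none); mem=40
  op3 P0: load  L0 → S/S on L0; bus BusRd; mem=40
  op4 P1: store L0 := 69 → I/M on L0; bus BusUpgr; mem=40
  op5 P0: store L0 := 31 → M/I on L0; bus BusRdX Flush; mem=69
  op6 P1: load  L0 → S/S on L0; bus BusRd Flush; mem=31
  op7 P1: load  L0 → S/S on L0; bus (none); mem=31
  op8 P0: store L0 := 46 → M/I on L0; bus BusUpgr; mem=31
  op9 P0: load  L1 → E/I on L1; bus BusRd; mem=30
  op10 P0: load  L0 → M/I on L0; bus (none); mem=31
  op11 P1: store L0 := 19 → I/M on L0; bus BusRdX Flush; mem=46
  op12 P0: store L1 := 48 → M/I on L1; bus (none); mem=30

invalidations = 2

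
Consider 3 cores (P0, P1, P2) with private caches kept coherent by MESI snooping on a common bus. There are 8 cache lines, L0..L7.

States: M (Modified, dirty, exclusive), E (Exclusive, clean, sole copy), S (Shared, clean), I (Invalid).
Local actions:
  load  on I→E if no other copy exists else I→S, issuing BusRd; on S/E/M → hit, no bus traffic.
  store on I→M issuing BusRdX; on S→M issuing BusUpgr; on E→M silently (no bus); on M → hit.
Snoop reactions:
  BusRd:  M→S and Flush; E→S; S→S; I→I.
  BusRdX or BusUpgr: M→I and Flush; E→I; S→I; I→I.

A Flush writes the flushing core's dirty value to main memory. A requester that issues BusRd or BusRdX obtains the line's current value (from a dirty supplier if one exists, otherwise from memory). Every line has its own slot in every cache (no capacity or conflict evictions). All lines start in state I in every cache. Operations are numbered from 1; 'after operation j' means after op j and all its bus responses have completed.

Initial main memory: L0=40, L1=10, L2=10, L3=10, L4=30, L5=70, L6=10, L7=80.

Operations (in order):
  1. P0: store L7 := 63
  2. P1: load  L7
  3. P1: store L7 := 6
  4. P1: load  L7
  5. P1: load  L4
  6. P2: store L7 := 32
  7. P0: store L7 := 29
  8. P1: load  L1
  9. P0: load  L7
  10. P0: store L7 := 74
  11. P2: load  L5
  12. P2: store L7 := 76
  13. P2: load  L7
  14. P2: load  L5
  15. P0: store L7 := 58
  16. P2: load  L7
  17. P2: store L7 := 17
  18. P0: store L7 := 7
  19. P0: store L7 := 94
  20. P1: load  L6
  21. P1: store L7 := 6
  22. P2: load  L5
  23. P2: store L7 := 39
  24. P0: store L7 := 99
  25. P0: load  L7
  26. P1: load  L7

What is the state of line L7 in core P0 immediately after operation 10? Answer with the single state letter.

state = M

  op1 P0: store L7 := 63 → M/I/I on L7; bus BusRdX; mem=80
  op2 P1: load  L7 → S/S/I on L7; bus BusRd Flush; mem=63
  op3 P1: store L7 := 6 → I/M/I on L7; bus BusUpgr; mem=63
  op4 P1: load  L7 → I/M/I on L7; bus (none); mem=63
  op5 P1: load  L4 → I/E/I on L4; bus BusRd; mem=30
  op6 P2: store L7 := 32 → I/I/M on L7; bus BusRdX Flush; mem=6
  op7 P0: store L7 := 29 → M/I/I on L7; bus BusRdX Flush; mem=32
  op8 P1: load  L1 → I/E/I on L1; bus BusRd; mem=10
  op9 P0: load  L7 → M/I/I on L7; bus (none); mem=32
  op10 P0: store L7 := 74 → M/I/I on L7; bus (none); mem=32
  op11 P2: load  L5 → I/I/E on L5; bus BusRd; mem=70
  op12 P2: store L7 := 76 → I/I/M on L7; bus BusRdX Flush; mem=74
  op13 P2: load  L7 → I/I/M on L7; bus (none); mem=74
  op14 P2: load  L5 → I/I/E on L5; bus (none); mem=70
  op15 P0: store L7 := 58 → M/I/I on L7; bus BusRdX Flush; mem=76
  op16 P2: load  L7 → S/I/S on L7; bus BusRd Flush; mem=58
  op17 P2: store L7 := 17 → I/I/M on L7; bus BusUpgr; mem=58
  op18 P0: store L7 := 7 → M/I/I on L7; bus BusRdX Flush; mem=17
  op19 P0: store L7 := 94 → M/I/I on L7; bus (none); mem=17
  op20 P1: load  L6 → I/E/I on L6; bus BusRd; mem=10
  op21 P1: store L7 := 6 → I/M/I on L7; bus BusRdX Flush; mem=94
  op22 P2: load  L5 → I/I/E on L5; bus (none); mem=70
  op23 P2: store L7 := 39 → I/I/M on L7; bus BusRdX Flush; mem=6
  op24 P0: store L7 := 99 → M/I/I on L7; bus BusRdX Flush; mem=39
  op25 P0: load  L7 → M/I/I on L7; bus (none); mem=39
  op26 P1: load  L7 → S/S/I on L7; bus BusRd Flush; mem=99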